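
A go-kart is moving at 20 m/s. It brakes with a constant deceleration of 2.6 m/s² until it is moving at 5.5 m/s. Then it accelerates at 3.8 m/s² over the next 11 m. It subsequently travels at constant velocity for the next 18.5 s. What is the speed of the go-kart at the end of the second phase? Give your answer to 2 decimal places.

Phase 1 (decelerating): v₀ = 20.0 m/s, a = -2.6 m/s².
v = v₀ + at → t = (5.5 − 20.0) / -2.6 = 5.58 s
v² = v₀² + 2aΔx → Δx = (5.5² − 20.0²)/(2·-2.6) = 71.1 m

Phase 2 (accelerating): v₀ = 5.50 m/s, a = 3.8 m/s².
v² = v₀² + 2aΔx = 5.50² + 2·3.8·11 = 114 → v = 10.7 m/s
t = (v − v₀)/a = (10.7 − 5.50)/3.8 = 1.36 s
Speed at end of phase 2 = 10.7 m/s

10.67 m/s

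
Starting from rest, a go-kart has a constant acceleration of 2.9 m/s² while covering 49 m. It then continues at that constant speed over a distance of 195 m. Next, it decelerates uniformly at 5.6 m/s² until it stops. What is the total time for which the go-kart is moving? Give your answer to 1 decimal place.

20.4 s

Phase 1 (accelerating): v₀ = 0 m/s, a = 2.9 m/s².
v² = v₀² + 2aΔx = 0² + 2·2.9·49 = 284 → v = 16.9 m/s
t = (v − v₀)/a = (16.9 − 0)/2.9 = 5.81 s

Phase 2 (constant speed): v₀ = 16.9 m/s, a = 0 m/s².
Constant speed: t = d/v = 195/16.9 = 11.6 s

Phase 3 (decelerating): v₀ = 16.9 m/s, a = -5.6 m/s².
v = v₀ + at → t = (0 − 16.9) / -5.6 = 3.01 s
v² = v₀² + 2aΔx → Δx = (0² − 16.9²)/(2·-5.6) = 25.4 m
Total time = 5.81 + 11.6 + 3.01 = 20.4 s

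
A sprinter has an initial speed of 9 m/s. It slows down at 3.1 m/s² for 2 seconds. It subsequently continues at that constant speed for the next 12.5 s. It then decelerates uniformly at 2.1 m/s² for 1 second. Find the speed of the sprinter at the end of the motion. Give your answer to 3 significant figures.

Phase 1 (decelerating): v₀ = 9.00 m/s, a = -3.1 m/s².
v = v₀ + at = 9.00 + (-3.1)(2) = 2.80 m/s
Δx = v₀t + ½at² = 9.00·2 + 0.5·-3.1·2² = 11.8 m

Phase 2 (constant speed): v₀ = 2.80 m/s, a = 0 m/s².
v = v₀ + at = 2.80 + (0)(12.5) = 2.80 m/s
Δx = v₀t + ½at² = 2.80·12.5 + 0.5·0·12.5² = 35.0 m

Phase 3 (decelerating): v₀ = 2.80 m/s, a = -2.1 m/s².
v = v₀ + at = 2.80 + (-2.1)(1) = 0.700 m/s
Δx = v₀t + ½at² = 2.80·1 + 0.5·-2.1·1² = 1.75 m
Final speed = 0.700 m/s

0.700 m/s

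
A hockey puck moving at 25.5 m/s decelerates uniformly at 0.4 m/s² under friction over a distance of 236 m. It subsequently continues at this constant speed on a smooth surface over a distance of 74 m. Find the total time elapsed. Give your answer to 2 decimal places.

13.49 s

Phase 1 (decelerating): v₀ = 25.5 m/s, a = -0.4 m/s².
v² = v₀² + 2aΔx = 25.5² + 2·-0.4·236 = 461 → v = 21.5 m/s
t = (v − v₀)/a = (21.5 − 25.5)/-0.4 = 10.0 s

Phase 2 (constant speed): v₀ = 21.5 m/s, a = 0 m/s².
Constant speed: t = d/v = 74/21.5 = 3.44 s
Total time = 10.0 + 3.44 = 13.5 s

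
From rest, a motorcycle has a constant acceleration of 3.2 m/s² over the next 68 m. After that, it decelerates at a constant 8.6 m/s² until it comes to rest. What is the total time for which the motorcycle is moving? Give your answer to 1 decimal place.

Phase 1 (accelerating): v₀ = 0 m/s, a = 3.2 m/s².
v² = v₀² + 2aΔx = 0² + 2·3.2·68 = 435 → v = 20.9 m/s
t = (v − v₀)/a = (20.9 − 0)/3.2 = 6.52 s

Phase 2 (decelerating): v₀ = 20.9 m/s, a = -8.6 m/s².
v = v₀ + at → t = (0 − 20.9) / -8.6 = 2.43 s
v² = v₀² + 2aΔx → Δx = (0² − 20.9²)/(2·-8.6) = 25.3 m
Total time = 6.52 + 2.43 = 8.94 s

8.9 s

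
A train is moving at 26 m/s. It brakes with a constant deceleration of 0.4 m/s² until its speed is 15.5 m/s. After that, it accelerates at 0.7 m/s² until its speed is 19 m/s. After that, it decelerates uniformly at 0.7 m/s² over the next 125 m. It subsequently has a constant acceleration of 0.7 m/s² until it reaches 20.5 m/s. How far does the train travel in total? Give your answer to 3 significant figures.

Phase 1 (decelerating): v₀ = 26.0 m/s, a = -0.4 m/s².
v = v₀ + at → t = (15.5 − 26.0) / -0.4 = 26.2 s
v² = v₀² + 2aΔx → Δx = (15.5² − 26.0²)/(2·-0.4) = 545 m

Phase 2 (accelerating): v₀ = 15.5 m/s, a = 0.7 m/s².
v = v₀ + at → t = (19 − 15.5) / 0.7 = 5.00 s
v² = v₀² + 2aΔx → Δx = (19² − 15.5²)/(2·0.7) = 86.2 m

Phase 3 (decelerating): v₀ = 19.0 m/s, a = -0.7 m/s².
v² = v₀² + 2aΔx = 19.0² + 2·-0.7·125 = 186 → v = 13.6 m/s
t = (v − v₀)/a = (13.6 − 19.0)/-0.7 = 7.66 s

Phase 4 (accelerating): v₀ = 13.6 m/s, a = 0.7 m/s².
v = v₀ + at → t = (20.5 − 13.6) / 0.7 = 9.80 s
v² = v₀² + 2aΔx → Δx = (20.5² − 13.6²)/(2·0.7) = 167 m
Total distance = 545 + 86.2 + 125 + 167 = 923 m

923 m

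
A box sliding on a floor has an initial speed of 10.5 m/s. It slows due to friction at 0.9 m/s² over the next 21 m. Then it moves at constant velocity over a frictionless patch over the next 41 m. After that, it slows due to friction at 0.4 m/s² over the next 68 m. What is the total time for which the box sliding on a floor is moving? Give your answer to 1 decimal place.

17.7 s

Phase 1 (decelerating): v₀ = 10.5 m/s, a = -0.9 m/s².
v² = v₀² + 2aΔx = 10.5² + 2·-0.9·21 = 72.4 → v = 8.51 m/s
t = (v − v₀)/a = (8.51 − 10.5)/-0.9 = 2.21 s

Phase 2 (constant speed): v₀ = 8.51 m/s, a = 0 m/s².
Constant speed: t = d/v = 41/8.51 = 4.82 s

Phase 3 (decelerating): v₀ = 8.51 m/s, a = -0.4 m/s².
v² = v₀² + 2aΔx = 8.51² + 2·-0.4·68 = 18.0 → v = 4.25 m/s
t = (v − v₀)/a = (4.25 − 8.51)/-0.4 = 10.7 s
Total time = 2.21 + 4.82 + 10.7 = 17.7 s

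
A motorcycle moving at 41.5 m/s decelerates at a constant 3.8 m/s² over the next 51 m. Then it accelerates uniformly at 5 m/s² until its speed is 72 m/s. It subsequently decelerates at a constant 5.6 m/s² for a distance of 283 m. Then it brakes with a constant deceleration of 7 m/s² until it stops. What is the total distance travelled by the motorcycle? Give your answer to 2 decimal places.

Phase 1 (decelerating): v₀ = 41.5 m/s, a = -3.8 m/s².
v² = v₀² + 2aΔx = 41.5² + 2·-3.8·51 = 1330 → v = 36.5 m/s
t = (v − v₀)/a = (36.5 − 41.5)/-3.8 = 1.31 s

Phase 2 (accelerating): v₀ = 36.5 m/s, a = 5 m/s².
v = v₀ + at → t = (72 − 36.5) / 5 = 7.09 s
v² = v₀² + 2aΔx → Δx = (72² − 36.5²)/(2·5) = 385 m

Phase 3 (decelerating): v₀ = 72.0 m/s, a = -5.6 m/s².
v² = v₀² + 2aΔx = 72.0² + 2·-5.6·283 = 2010 → v = 44.9 m/s
t = (v − v₀)/a = (44.9 − 72.0)/-5.6 = 4.84 s

Phase 4 (decelerating): v₀ = 44.9 m/s, a = -7 m/s².
v = v₀ + at → t = (0 − 44.9) / -7 = 6.41 s
v² = v₀² + 2aΔx → Δx = (0² − 44.9²)/(2·-7) = 144 m
Total distance = 51.0 + 385 + 283 + 144 = 863 m

862.82 m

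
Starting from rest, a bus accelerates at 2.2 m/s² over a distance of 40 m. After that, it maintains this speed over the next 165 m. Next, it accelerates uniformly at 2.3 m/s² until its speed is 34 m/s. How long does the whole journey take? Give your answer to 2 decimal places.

Phase 1 (accelerating): v₀ = 0 m/s, a = 2.2 m/s².
v² = v₀² + 2aΔx = 0² + 2·2.2·40 = 176 → v = 13.3 m/s
t = (v − v₀)/a = (13.3 − 0)/2.2 = 6.03 s

Phase 2 (constant speed): v₀ = 13.3 m/s, a = 0 m/s².
Constant speed: t = d/v = 165/13.3 = 12.4 s

Phase 3 (accelerating): v₀ = 13.3 m/s, a = 2.3 m/s².
v = v₀ + at → t = (34 − 13.3) / 2.3 = 9.01 s
v² = v₀² + 2aΔx → Δx = (34² − 13.3²)/(2·2.3) = 213 m
Total time = 6.03 + 12.4 + 9.01 = 27.5 s

27.48 s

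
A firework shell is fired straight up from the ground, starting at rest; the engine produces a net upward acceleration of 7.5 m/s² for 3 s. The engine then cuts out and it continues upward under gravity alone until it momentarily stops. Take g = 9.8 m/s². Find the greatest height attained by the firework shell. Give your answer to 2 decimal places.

Phase 1 (powered ascent): v₀ = 0 m/s, a = 7.5 m/s².
v = v₀ + at = 0 + (7.5)(3) = 22.5 m/s
Δx = v₀t + ½at² = 0·3 + 0.5·7.5·3² = 33.8 m

Phase 2 (coasting upward): v₀ = 22.5 m/s, a = -9.8 m/s².
v = v₀ + at → t = (0 − 22.5) / -9.8 = 2.30 s
v² = v₀² + 2aΔx → Δx = (0² − 22.5²)/(2·-9.8) = 25.8 m
Maximum height = 33.8 + 25.8 = 59.6 m

59.58 m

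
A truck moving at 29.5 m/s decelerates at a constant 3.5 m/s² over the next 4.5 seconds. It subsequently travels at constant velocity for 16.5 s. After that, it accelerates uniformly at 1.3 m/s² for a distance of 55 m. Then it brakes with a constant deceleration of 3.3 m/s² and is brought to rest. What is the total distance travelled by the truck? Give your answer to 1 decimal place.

429.5 m

Phase 1 (decelerating): v₀ = 29.5 m/s, a = -3.5 m/s².
v = v₀ + at = 29.5 + (-3.5)(4.5) = 13.8 m/s
Δx = v₀t + ½at² = 29.5·4.5 + 0.5·-3.5·4.5² = 97.3 m

Phase 2 (constant speed): v₀ = 13.8 m/s, a = 0 m/s².
v = v₀ + at = 13.8 + (0)(16.5) = 13.8 m/s
Δx = v₀t + ½at² = 13.8·16.5 + 0.5·0·16.5² = 227 m

Phase 3 (accelerating): v₀ = 13.8 m/s, a = 1.3 m/s².
v² = v₀² + 2aΔx = 13.8² + 2·1.3·55 = 332 → v = 18.2 m/s
t = (v − v₀)/a = (18.2 − 13.8)/1.3 = 3.44 s

Phase 4 (decelerating): v₀ = 18.2 m/s, a = -3.3 m/s².
v = v₀ + at → t = (0 − 18.2) / -3.3 = 5.52 s
v² = v₀² + 2aΔx → Δx = (0² − 18.2²)/(2·-3.3) = 50.3 m
Total distance = 97.3 + 227 + 55.0 + 50.3 = 430 m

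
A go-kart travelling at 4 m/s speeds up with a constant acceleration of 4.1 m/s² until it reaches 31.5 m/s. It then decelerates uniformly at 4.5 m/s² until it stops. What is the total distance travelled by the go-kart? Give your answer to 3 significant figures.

Phase 1 (accelerating): v₀ = 4.00 m/s, a = 4.1 m/s².
v = v₀ + at → t = (31.5 − 4.00) / 4.1 = 6.71 s
v² = v₀² + 2aΔx → Δx = (31.5² − 4.00²)/(2·4.1) = 119 m

Phase 2 (decelerating): v₀ = 31.5 m/s, a = -4.5 m/s².
v = v₀ + at → t = (0 − 31.5) / -4.5 = 7.00 s
v² = v₀² + 2aΔx → Δx = (0² − 31.5²)/(2·-4.5) = 110 m
Total distance = 119 + 110 = 229 m

229 m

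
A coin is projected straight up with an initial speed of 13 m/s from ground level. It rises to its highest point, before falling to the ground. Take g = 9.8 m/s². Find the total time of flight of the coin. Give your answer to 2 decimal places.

Phase 1 (rising): v₀ = 13.0 m/s, a = -9.8 m/s².
v = v₀ + at → t = (0 − 13.0) / -9.8 = 1.33 s
v² = v₀² + 2aΔx → Δx = (0² − 13.0²)/(2·-9.8) = 8.62 m

Phase 2 (falling): v₀ = 0 m/s, a = -9.8 m/s².
Falls 8.62 m from rest: t = √(2·8.62/9.8) = 1.33 s; v = g·t = 13.0 m/s.
Total time = 1.33 + 1.33 = 2.65 s

2.65 s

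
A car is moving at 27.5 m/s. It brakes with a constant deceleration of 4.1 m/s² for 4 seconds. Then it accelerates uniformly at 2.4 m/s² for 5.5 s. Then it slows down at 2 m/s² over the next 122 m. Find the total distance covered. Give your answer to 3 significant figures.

297 m

Phase 1 (decelerating): v₀ = 27.5 m/s, a = -4.1 m/s².
v = v₀ + at = 27.5 + (-4.1)(4) = 11.1 m/s
Δx = v₀t + ½at² = 27.5·4 + 0.5·-4.1·4² = 77.2 m

Phase 2 (accelerating): v₀ = 11.1 m/s, a = 2.4 m/s².
v = v₀ + at = 11.1 + (2.4)(5.5) = 24.3 m/s
Δx = v₀t + ½at² = 11.1·5.5 + 0.5·2.4·5.5² = 97.4 m

Phase 3 (decelerating): v₀ = 24.3 m/s, a = -2 m/s².
v² = v₀² + 2aΔx = 24.3² + 2·-2·122 = 102 → v = 10.1 m/s
t = (v − v₀)/a = (10.1 − 24.3)/-2 = 7.09 s
Total distance = 77.2 + 97.4 + 122 = 297 m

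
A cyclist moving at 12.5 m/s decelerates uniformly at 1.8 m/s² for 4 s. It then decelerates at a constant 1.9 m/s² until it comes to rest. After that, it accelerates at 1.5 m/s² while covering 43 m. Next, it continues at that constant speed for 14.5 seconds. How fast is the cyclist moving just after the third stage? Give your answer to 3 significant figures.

Phase 1 (decelerating): v₀ = 12.5 m/s, a = -1.8 m/s².
v = v₀ + at = 12.5 + (-1.8)(4) = 5.30 m/s
Δx = v₀t + ½at² = 12.5·4 + 0.5·-1.8·4² = 35.6 m

Phase 2 (decelerating): v₀ = 5.30 m/s, a = -1.9 m/s².
v = v₀ + at → t = (0 − 5.30) / -1.9 = 2.79 s
v² = v₀² + 2aΔx → Δx = (0² − 5.30²)/(2·-1.9) = 7.39 m

Phase 3 (accelerating): v₀ = 0 m/s, a = 1.5 m/s².
v² = v₀² + 2aΔx = 0² + 2·1.5·43 = 129 → v = 11.4 m/s
t = (v − v₀)/a = (11.4 − 0)/1.5 = 7.57 s
Speed at end of phase 3 = 11.4 m/s

11.4 m/s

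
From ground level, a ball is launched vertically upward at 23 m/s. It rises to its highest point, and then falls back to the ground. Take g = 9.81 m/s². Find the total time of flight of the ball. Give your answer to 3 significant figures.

4.69 s

Phase 1 (rising): v₀ = 23.0 m/s, a = -9.81 m/s².
v = v₀ + at → t = (0 − 23.0) / -9.81 = 2.34 s
v² = v₀² + 2aΔx → Δx = (0² − 23.0²)/(2·-9.81) = 27.0 m

Phase 2 (falling): v₀ = 0 m/s, a = -9.81 m/s².
Falls 27.0 m from rest: t = √(2·27.0/9.81) = 2.34 s; v = g·t = 23.0 m/s.
Total time = 2.34 + 2.34 = 4.69 s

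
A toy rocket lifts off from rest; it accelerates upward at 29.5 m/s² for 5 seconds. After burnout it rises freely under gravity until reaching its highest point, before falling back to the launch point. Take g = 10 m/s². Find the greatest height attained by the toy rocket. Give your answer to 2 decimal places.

Phase 1 (powered ascent): v₀ = 0 m/s, a = 29.5 m/s².
v = v₀ + at = 0 + (29.5)(5) = 148 m/s
Δx = v₀t + ½at² = 0·5 + 0.5·29.5·5² = 369 m

Phase 2 (coasting upward): v₀ = 148 m/s, a = -10 m/s².
v = v₀ + at → t = (0 − 148) / -10 = 14.8 s
v² = v₀² + 2aΔx → Δx = (0² − 148²)/(2·-10) = 1090 m
Maximum height = 369 + 1090 = 1460 m

1456.56 m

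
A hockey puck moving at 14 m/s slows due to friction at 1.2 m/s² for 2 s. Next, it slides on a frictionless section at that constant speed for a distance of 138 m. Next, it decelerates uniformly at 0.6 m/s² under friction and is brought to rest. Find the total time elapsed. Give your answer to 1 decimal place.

33.2 s

Phase 1 (decelerating): v₀ = 14.0 m/s, a = -1.2 m/s².
v = v₀ + at = 14.0 + (-1.2)(2) = 11.6 m/s
Δx = v₀t + ½at² = 14.0·2 + 0.5·-1.2·2² = 25.6 m

Phase 2 (constant speed): v₀ = 11.6 m/s, a = 0 m/s².
Constant speed: t = d/v = 138/11.6 = 11.9 s

Phase 3 (decelerating): v₀ = 11.6 m/s, a = -0.6 m/s².
v = v₀ + at → t = (0 − 11.6) / -0.6 = 19.3 s
v² = v₀² + 2aΔx → Δx = (0² − 11.6²)/(2·-0.6) = 112 m
Total time = 2.00 + 11.9 + 19.3 = 33.2 s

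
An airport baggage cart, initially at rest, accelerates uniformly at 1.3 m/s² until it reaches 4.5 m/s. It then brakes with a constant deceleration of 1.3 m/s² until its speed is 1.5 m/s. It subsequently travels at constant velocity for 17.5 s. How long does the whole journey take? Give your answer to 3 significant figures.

23.3 s

Phase 1 (accelerating): v₀ = 0 m/s, a = 1.3 m/s².
v = v₀ + at → t = (4.5 − 0) / 1.3 = 3.46 s
v² = v₀² + 2aΔx → Δx = (4.5² − 0²)/(2·1.3) = 7.79 m

Phase 2 (decelerating): v₀ = 4.50 m/s, a = -1.3 m/s².
v = v₀ + at → t = (1.5 − 4.50) / -1.3 = 2.31 s
v² = v₀² + 2aΔx → Δx = (1.5² − 4.50²)/(2·-1.3) = 6.92 m

Phase 3 (constant speed): v₀ = 1.50 m/s, a = 0 m/s².
v = v₀ + at = 1.50 + (0)(17.5) = 1.50 m/s
Δx = v₀t + ½at² = 1.50·17.5 + 0.5·0·17.5² = 26.2 m
Total time = 3.46 + 2.31 + 17.5 = 23.3 s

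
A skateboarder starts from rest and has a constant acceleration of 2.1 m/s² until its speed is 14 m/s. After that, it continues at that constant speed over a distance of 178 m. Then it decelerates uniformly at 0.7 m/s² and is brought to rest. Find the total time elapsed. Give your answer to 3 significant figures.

Phase 1 (accelerating): v₀ = 0 m/s, a = 2.1 m/s².
v = v₀ + at → t = (14 − 0) / 2.1 = 6.67 s
v² = v₀² + 2aΔx → Δx = (14² − 0²)/(2·2.1) = 46.7 m

Phase 2 (constant speed): v₀ = 14.0 m/s, a = 0 m/s².
Constant speed: t = d/v = 178/14.0 = 12.7 s

Phase 3 (decelerating): v₀ = 14.0 m/s, a = -0.7 m/s².
v = v₀ + at → t = (0 − 14.0) / -0.7 = 20.0 s
v² = v₀² + 2aΔx → Δx = (0² − 14.0²)/(2·-0.7) = 140 m
Total time = 6.67 + 12.7 + 20.0 = 39.4 s

39.4 s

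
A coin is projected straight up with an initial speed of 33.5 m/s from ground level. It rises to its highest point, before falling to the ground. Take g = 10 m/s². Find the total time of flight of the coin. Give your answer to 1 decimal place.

Phase 1 (rising): v₀ = 33.5 m/s, a = -10 m/s².
v = v₀ + at → t = (0 − 33.5) / -10 = 3.35 s
v² = v₀² + 2aΔx → Δx = (0² − 33.5²)/(2·-10) = 56.1 m

Phase 2 (falling): v₀ = 0 m/s, a = -10 m/s².
Falls 56.1 m from rest: t = √(2·56.1/10) = 3.35 s; v = g·t = 33.5 m/s.
Total time = 3.35 + 3.35 = 6.70 s

6.7 s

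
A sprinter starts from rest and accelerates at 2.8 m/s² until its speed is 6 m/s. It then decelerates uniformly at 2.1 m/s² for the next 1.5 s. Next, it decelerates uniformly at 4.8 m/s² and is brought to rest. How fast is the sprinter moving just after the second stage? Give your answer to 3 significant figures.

2.85 m/s

Phase 1 (accelerating): v₀ = 0 m/s, a = 2.8 m/s².
v = v₀ + at → t = (6 − 0) / 2.8 = 2.14 s
v² = v₀² + 2aΔx → Δx = (6² − 0²)/(2·2.8) = 6.43 m

Phase 2 (decelerating): v₀ = 6.00 m/s, a = -2.1 m/s².
v = v₀ + at = 6.00 + (-2.1)(1.5) = 2.85 m/s
Δx = v₀t + ½at² = 6.00·1.5 + 0.5·-2.1·1.5² = 6.64 m
Speed at end of phase 2 = 2.85 m/s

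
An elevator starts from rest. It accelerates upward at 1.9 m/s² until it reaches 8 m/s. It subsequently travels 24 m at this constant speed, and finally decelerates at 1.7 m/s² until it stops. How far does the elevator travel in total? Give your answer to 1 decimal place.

59.7 m

Phase 1 (accelerating): v₀ = 0 m/s, a = 1.9 m/s².
v = v₀ + at → t = (8 − 0) / 1.9 = 4.21 s
v² = v₀² + 2aΔx → Δx = (8² − 0²)/(2·1.9) = 16.8 m

Phase 2 (constant speed): v₀ = 8.00 m/s, a = 0 m/s².
Constant speed: t = d/v = 24/8.00 = 3.00 s

Phase 3 (decelerating): v₀ = 8.00 m/s, a = -1.7 m/s².
v = v₀ + at → t = (0 − 8.00) / -1.7 = 4.71 s
v² = v₀² + 2aΔx → Δx = (0² − 8.00²)/(2·-1.7) = 18.8 m
Total distance = 16.8 + 24.0 + 18.8 = 59.7 m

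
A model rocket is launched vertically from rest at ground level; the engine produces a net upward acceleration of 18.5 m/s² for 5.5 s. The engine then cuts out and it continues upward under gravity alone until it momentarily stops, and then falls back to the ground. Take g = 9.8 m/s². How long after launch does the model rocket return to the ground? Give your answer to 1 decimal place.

28.7 s

Phase 1 (powered ascent): v₀ = 0 m/s, a = 18.5 m/s².
v = v₀ + at = 0 + (18.5)(5.5) = 102 m/s
Δx = v₀t + ½at² = 0·5.5 + 0.5·18.5·5.5² = 280 m

Phase 2 (coasting upward): v₀ = 102 m/s, a = -9.8 m/s².
v = v₀ + at → t = (0 − 102) / -9.8 = 10.4 s
v² = v₀² + 2aΔx → Δx = (0² − 102²)/(2·-9.8) = 528 m

Phase 3 (free fall): v₀ = 0 m/s, a = -9.8 m/s².
Falls 808 m from rest: t = √(2·808/9.8) = 12.8 s; v = g·t = 126 m/s.
Total time = 5.50 + 10.4 + 12.8 = 28.7 s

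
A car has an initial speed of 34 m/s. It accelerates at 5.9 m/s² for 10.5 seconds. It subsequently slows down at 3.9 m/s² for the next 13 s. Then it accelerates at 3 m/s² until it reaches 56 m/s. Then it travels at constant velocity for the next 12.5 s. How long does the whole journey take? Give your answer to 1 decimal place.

Phase 1 (accelerating): v₀ = 34.0 m/s, a = 5.9 m/s².
v = v₀ + at = 34.0 + (5.9)(10.5) = 96.0 m/s
Δx = v₀t + ½at² = 34.0·10.5 + 0.5·5.9·10.5² = 682 m

Phase 2 (decelerating): v₀ = 96.0 m/s, a = -3.9 m/s².
v = v₀ + at = 96.0 + (-3.9)(13) = 45.3 m/s
Δx = v₀t + ½at² = 96.0·13 + 0.5·-3.9·13² = 918 m

Phase 3 (accelerating): v₀ = 45.3 m/s, a = 3 m/s².
v = v₀ + at → t = (56 − 45.3) / 3 = 3.58 s
v² = v₀² + 2aΔx → Δx = (56² − 45.3²)/(2·3) = 181 m

Phase 4 (constant speed): v₀ = 56.0 m/s, a = 0 m/s².
v = v₀ + at = 56.0 + (0)(12.5) = 56.0 m/s
Δx = v₀t + ½at² = 56.0·12.5 + 0.5·0·12.5² = 700 m
Total time = 10.5 + 13.0 + 3.58 + 12.5 = 39.6 s

39.6 s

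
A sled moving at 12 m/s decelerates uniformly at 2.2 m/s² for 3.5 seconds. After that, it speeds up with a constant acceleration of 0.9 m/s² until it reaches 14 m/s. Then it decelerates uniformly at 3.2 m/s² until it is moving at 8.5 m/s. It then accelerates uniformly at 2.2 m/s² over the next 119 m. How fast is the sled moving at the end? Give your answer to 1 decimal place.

24.4 m/s

Phase 1 (decelerating): v₀ = 12.0 m/s, a = -2.2 m/s².
v = v₀ + at = 12.0 + (-2.2)(3.5) = 4.30 m/s
Δx = v₀t + ½at² = 12.0·3.5 + 0.5·-2.2·3.5² = 28.5 m

Phase 2 (accelerating): v₀ = 4.30 m/s, a = 0.9 m/s².
v = v₀ + at → t = (14 − 4.30) / 0.9 = 10.8 s
v² = v₀² + 2aΔx → Δx = (14² − 4.30²)/(2·0.9) = 98.6 m

Phase 3 (decelerating): v₀ = 14.0 m/s, a = -3.2 m/s².
v = v₀ + at → t = (8.5 − 14.0) / -3.2 = 1.72 s
v² = v₀² + 2aΔx → Δx = (8.5² − 14.0²)/(2·-3.2) = 19.3 m

Phase 4 (accelerating): v₀ = 8.50 m/s, a = 2.2 m/s².
v² = v₀² + 2aΔx = 8.50² + 2·2.2·119 = 596 → v = 24.4 m/s
t = (v − v₀)/a = (24.4 − 8.50)/2.2 = 7.23 s
Final speed = 24.4 m/s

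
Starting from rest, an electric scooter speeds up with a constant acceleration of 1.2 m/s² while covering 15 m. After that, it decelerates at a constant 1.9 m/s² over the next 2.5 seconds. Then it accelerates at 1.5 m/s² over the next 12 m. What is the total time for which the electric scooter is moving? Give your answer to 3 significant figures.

10.8 s

Phase 1 (accelerating): v₀ = 0 m/s, a = 1.2 m/s².
v² = v₀² + 2aΔx = 0² + 2·1.2·15 = 36.0 → v = 6.00 m/s
t = (v − v₀)/a = (6.00 − 0)/1.2 = 5.00 s

Phase 2 (decelerating): v₀ = 6.00 m/s, a = -1.9 m/s².
v = v₀ + at = 6.00 + (-1.9)(2.5) = 1.25 m/s
Δx = v₀t + ½at² = 6.00·2.5 + 0.5·-1.9·2.5² = 9.06 m

Phase 3 (accelerating): v₀ = 1.25 m/s, a = 1.5 m/s².
v² = v₀² + 2aΔx = 1.25² + 2·1.5·12 = 37.6 → v = 6.13 m/s
t = (v − v₀)/a = (6.13 − 1.25)/1.5 = 3.25 s
Total time = 5.00 + 2.50 + 3.25 = 10.8 s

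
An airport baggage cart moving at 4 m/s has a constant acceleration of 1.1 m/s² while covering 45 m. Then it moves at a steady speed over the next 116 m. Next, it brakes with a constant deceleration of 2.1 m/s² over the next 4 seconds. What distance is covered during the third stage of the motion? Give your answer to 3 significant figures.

26.1 m

Phase 1 (accelerating): v₀ = 4.00 m/s, a = 1.1 m/s².
v² = v₀² + 2aΔx = 4.00² + 2·1.1·45 = 115 → v = 10.7 m/s
t = (v − v₀)/a = (10.7 − 4.00)/1.1 = 6.11 s

Phase 2 (constant speed): v₀ = 10.7 m/s, a = 0 m/s².
Constant speed: t = d/v = 116/10.7 = 10.8 s

Phase 3 (decelerating): v₀ = 10.7 m/s, a = -2.1 m/s².
v = v₀ + at = 10.7 + (-2.1)(4) = 2.32 m/s
Δx = v₀t + ½at² = 10.7·4 + 0.5·-2.1·4² = 26.1 m
Distance in phase 3 = 26.1 m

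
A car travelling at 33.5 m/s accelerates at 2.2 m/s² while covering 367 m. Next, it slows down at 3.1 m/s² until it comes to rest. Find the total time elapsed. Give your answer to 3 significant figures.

Phase 1 (accelerating): v₀ = 33.5 m/s, a = 2.2 m/s².
v² = v₀² + 2aΔx = 33.5² + 2·2.2·367 = 2740 → v = 52.3 m/s
t = (v − v₀)/a = (52.3 − 33.5)/2.2 = 8.55 s

Phase 2 (decelerating): v₀ = 52.3 m/s, a = -3.1 m/s².
v = v₀ + at → t = (0 − 52.3) / -3.1 = 16.9 s
v² = v₀² + 2aΔx → Δx = (0² − 52.3²)/(2·-3.1) = 441 m
Total time = 8.55 + 16.9 = 25.4 s

25.4 s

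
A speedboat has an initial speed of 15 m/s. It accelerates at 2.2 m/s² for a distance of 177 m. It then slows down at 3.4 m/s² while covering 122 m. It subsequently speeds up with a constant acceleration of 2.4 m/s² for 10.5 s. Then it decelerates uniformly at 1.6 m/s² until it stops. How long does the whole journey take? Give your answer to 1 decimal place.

47.5 s

Phase 1 (accelerating): v₀ = 15.0 m/s, a = 2.2 m/s².
v² = v₀² + 2aΔx = 15.0² + 2·2.2·177 = 1000 → v = 31.7 m/s
t = (v − v₀)/a = (31.7 − 15.0)/2.2 = 7.58 s

Phase 2 (decelerating): v₀ = 31.7 m/s, a = -3.4 m/s².
v² = v₀² + 2aΔx = 31.7² + 2·-3.4·122 = 174 → v = 13.2 m/s
t = (v − v₀)/a = (13.2 − 31.7)/-3.4 = 5.44 s

Phase 3 (accelerating): v₀ = 13.2 m/s, a = 2.4 m/s².
v = v₀ + at = 13.2 + (2.4)(10.5) = 38.4 m/s
Δx = v₀t + ½at² = 13.2·10.5 + 0.5·2.4·10.5² = 271 m

Phase 4 (decelerating): v₀ = 38.4 m/s, a = -1.6 m/s².
v = v₀ + at → t = (0 − 38.4) / -1.6 = 24.0 s
v² = v₀² + 2aΔx → Δx = (0² − 38.4²)/(2·-1.6) = 461 m
Total time = 7.58 + 5.44 + 10.5 + 24.0 = 47.5 s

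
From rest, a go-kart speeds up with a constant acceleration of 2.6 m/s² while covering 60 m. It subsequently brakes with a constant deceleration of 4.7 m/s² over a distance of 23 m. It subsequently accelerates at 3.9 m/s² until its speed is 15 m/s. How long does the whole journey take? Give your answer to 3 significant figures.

9.81 s

Phase 1 (accelerating): v₀ = 0 m/s, a = 2.6 m/s².
v² = v₀² + 2aΔx = 0² + 2·2.6·60 = 312 → v = 17.7 m/s
t = (v − v₀)/a = (17.7 − 0)/2.6 = 6.79 s

Phase 2 (decelerating): v₀ = 17.7 m/s, a = -4.7 m/s².
v² = v₀² + 2aΔx = 17.7² + 2·-4.7·23 = 95.8 → v = 9.79 m/s
t = (v − v₀)/a = (9.79 − 17.7)/-4.7 = 1.68 s

Phase 3 (accelerating): v₀ = 9.79 m/s, a = 3.9 m/s².
v = v₀ + at → t = (15 − 9.79) / 3.9 = 1.34 s
v² = v₀² + 2aΔx → Δx = (15² − 9.79²)/(2·3.9) = 16.6 m
Total time = 6.79 + 1.68 + 1.34 = 9.81 s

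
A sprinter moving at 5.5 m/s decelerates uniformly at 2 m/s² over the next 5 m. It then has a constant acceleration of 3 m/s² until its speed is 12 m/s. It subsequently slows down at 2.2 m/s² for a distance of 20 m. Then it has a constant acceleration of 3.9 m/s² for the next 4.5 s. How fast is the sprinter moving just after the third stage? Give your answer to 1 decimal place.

Phase 1 (decelerating): v₀ = 5.50 m/s, a = -2 m/s².
v² = v₀² + 2aΔx = 5.50² + 2·-2·5 = 10.2 → v = 3.20 m/s
t = (v − v₀)/a = (3.20 − 5.50)/-2 = 1.15 s

Phase 2 (accelerating): v₀ = 3.20 m/s, a = 3 m/s².
v = v₀ + at → t = (12 − 3.20) / 3 = 2.93 s
v² = v₀² + 2aΔx → Δx = (12² − 3.20²)/(2·3) = 22.3 m

Phase 3 (decelerating): v₀ = 12.0 m/s, a = -2.2 m/s².
v² = v₀² + 2aΔx = 12.0² + 2·-2.2·20 = 56.0 → v = 7.48 m/s
t = (v − v₀)/a = (7.48 − 12.0)/-2.2 = 2.05 s
Speed at end of phase 3 = 7.48 m/s

7.5 m/s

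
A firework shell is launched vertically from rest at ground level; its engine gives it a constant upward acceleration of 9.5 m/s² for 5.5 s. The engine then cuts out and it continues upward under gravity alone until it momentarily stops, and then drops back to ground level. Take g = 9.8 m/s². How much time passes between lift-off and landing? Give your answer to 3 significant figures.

Phase 1 (powered ascent): v₀ = 0 m/s, a = 9.5 m/s².
v = v₀ + at = 0 + (9.5)(5.5) = 52.2 m/s
Δx = v₀t + ½at² = 0·5.5 + 0.5·9.5·5.5² = 144 m

Phase 2 (coasting upward): v₀ = 52.2 m/s, a = -9.8 m/s².
v = v₀ + at → t = (0 − 52.2) / -9.8 = 5.33 s
v² = v₀² + 2aΔx → Δx = (0² − 52.2²)/(2·-9.8) = 139 m

Phase 3 (free fall): v₀ = 0 m/s, a = -9.8 m/s².
Falls 283 m from rest: t = √(2·283/9.8) = 7.60 s; v = g·t = 74.5 m/s.
Total time = 5.50 + 5.33 + 7.60 = 18.4 s

18.4 s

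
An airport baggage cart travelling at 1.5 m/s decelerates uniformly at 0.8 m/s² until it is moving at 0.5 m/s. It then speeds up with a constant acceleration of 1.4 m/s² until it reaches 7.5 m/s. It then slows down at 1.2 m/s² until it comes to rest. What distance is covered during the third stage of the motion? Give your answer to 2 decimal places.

Phase 1 (decelerating): v₀ = 1.50 m/s, a = -0.8 m/s².
v = v₀ + at → t = (0.5 − 1.50) / -0.8 = 1.25 s
v² = v₀² + 2aΔx → Δx = (0.5² − 1.50²)/(2·-0.8) = 1.25 m

Phase 2 (accelerating): v₀ = 0.500 m/s, a = 1.4 m/s².
v = v₀ + at → t = (7.5 − 0.500) / 1.4 = 5.00 s
v² = v₀² + 2aΔx → Δx = (7.5² − 0.500²)/(2·1.4) = 20.0 m

Phase 3 (decelerating): v₀ = 7.50 m/s, a = -1.2 m/s².
v = v₀ + at → t = (0 − 7.50) / -1.2 = 6.25 s
v² = v₀² + 2aΔx → Δx = (0² − 7.50²)/(2·-1.2) = 23.4 m
Distance in phase 3 = 23.4 m

23.44 m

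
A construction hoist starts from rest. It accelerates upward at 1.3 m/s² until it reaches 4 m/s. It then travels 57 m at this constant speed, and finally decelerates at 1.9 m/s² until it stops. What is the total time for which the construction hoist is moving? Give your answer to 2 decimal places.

Phase 1 (accelerating): v₀ = 0 m/s, a = 1.3 m/s².
v = v₀ + at → t = (4 − 0) / 1.3 = 3.08 s
v² = v₀² + 2aΔx → Δx = (4² − 0²)/(2·1.3) = 6.15 m

Phase 2 (constant speed): v₀ = 4.00 m/s, a = 0 m/s².
Constant speed: t = d/v = 57/4.00 = 14.2 s

Phase 3 (decelerating): v₀ = 4.00 m/s, a = -1.9 m/s².
v = v₀ + at → t = (0 − 4.00) / -1.9 = 2.11 s
v² = v₀² + 2aΔx → Δx = (0² − 4.00²)/(2·-1.9) = 4.21 m
Total time = 3.08 + 14.2 + 2.11 = 19.4 s

19.43 s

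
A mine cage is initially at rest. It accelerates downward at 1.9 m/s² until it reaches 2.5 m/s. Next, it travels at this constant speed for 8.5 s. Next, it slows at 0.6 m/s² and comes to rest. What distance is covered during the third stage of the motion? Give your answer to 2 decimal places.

Phase 1 (accelerating): v₀ = 0 m/s, a = 1.9 m/s².
v = v₀ + at → t = (2.5 − 0) / 1.9 = 1.32 s
v² = v₀² + 2aΔx → Δx = (2.5² − 0²)/(2·1.9) = 1.64 m

Phase 2 (constant speed): v₀ = 2.50 m/s, a = 0 m/s².
v = v₀ + at = 2.50 + (0)(8.5) = 2.50 m/s
Δx = v₀t + ½at² = 2.50·8.5 + 0.5·0·8.5² = 21.2 m

Phase 3 (decelerating): v₀ = 2.50 m/s, a = -0.6 m/s².
v = v₀ + at → t = (0 − 2.50) / -0.6 = 4.17 s
v² = v₀² + 2aΔx → Δx = (0² − 2.50²)/(2·-0.6) = 5.21 m
Distance in phase 3 = 5.21 m

5.21 m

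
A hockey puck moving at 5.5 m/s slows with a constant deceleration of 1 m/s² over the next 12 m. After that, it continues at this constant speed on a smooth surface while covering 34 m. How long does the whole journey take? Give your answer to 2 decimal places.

16.60 s

Phase 1 (decelerating): v₀ = 5.50 m/s, a = -1 m/s².
v² = v₀² + 2aΔx = 5.50² + 2·-1·12 = 6.25 → v = 2.50 m/s
t = (v − v₀)/a = (2.50 − 5.50)/-1 = 3.00 s

Phase 2 (constant speed): v₀ = 2.50 m/s, a = 0 m/s².
Constant speed: t = d/v = 34/2.50 = 13.6 s
Total time = 3.00 + 13.6 = 16.6 s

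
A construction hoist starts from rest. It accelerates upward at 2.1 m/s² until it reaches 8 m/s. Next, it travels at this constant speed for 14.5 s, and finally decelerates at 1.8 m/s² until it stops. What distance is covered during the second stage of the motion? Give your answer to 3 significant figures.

116 m

Phase 1 (accelerating): v₀ = 0 m/s, a = 2.1 m/s².
v = v₀ + at → t = (8 − 0) / 2.1 = 3.81 s
v² = v₀² + 2aΔx → Δx = (8² − 0²)/(2·2.1) = 15.2 m

Phase 2 (constant speed): v₀ = 8.00 m/s, a = 0 m/s².
v = v₀ + at = 8.00 + (0)(14.5) = 8.00 m/s
Δx = v₀t + ½at² = 8.00·14.5 + 0.5·0·14.5² = 116 m
Distance in phase 2 = 116 m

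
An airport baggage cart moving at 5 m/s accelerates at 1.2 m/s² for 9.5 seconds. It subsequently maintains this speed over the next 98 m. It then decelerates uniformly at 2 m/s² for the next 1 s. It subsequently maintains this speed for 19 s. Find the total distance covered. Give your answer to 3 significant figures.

Phase 1 (accelerating): v₀ = 5.00 m/s, a = 1.2 m/s².
v = v₀ + at = 5.00 + (1.2)(9.5) = 16.4 m/s
Δx = v₀t + ½at² = 5.00·9.5 + 0.5·1.2·9.5² = 102 m

Phase 2 (constant speed): v₀ = 16.4 m/s, a = 0 m/s².
Constant speed: t = d/v = 98/16.4 = 5.98 s

Phase 3 (decelerating): v₀ = 16.4 m/s, a = -2 m/s².
v = v₀ + at = 16.4 + (-2)(1) = 14.4 m/s
Δx = v₀t + ½at² = 16.4·1 + 0.5·-2·1² = 15.4 m

Phase 4 (constant speed): v₀ = 14.4 m/s, a = 0 m/s².
v = v₀ + at = 14.4 + (0)(19) = 14.4 m/s
Δx = v₀t + ½at² = 14.4·19 + 0.5·0·19² = 274 m
Total distance = 102 + 98.0 + 15.4 + 274 = 489 m

489 m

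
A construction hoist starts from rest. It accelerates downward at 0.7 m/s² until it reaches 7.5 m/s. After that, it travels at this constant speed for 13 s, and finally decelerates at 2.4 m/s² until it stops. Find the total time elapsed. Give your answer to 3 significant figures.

26.8 s

Phase 1 (accelerating): v₀ = 0 m/s, a = 0.7 m/s².
v = v₀ + at → t = (7.5 − 0) / 0.7 = 10.7 s
v² = v₀² + 2aΔx → Δx = (7.5² − 0²)/(2·0.7) = 40.2 m

Phase 2 (constant speed): v₀ = 7.50 m/s, a = 0 m/s².
v = v₀ + at = 7.50 + (0)(13) = 7.50 m/s
Δx = v₀t + ½at² = 7.50·13 + 0.5·0·13² = 97.5 m

Phase 3 (decelerating): v₀ = 7.50 m/s, a = -2.4 m/s².
v = v₀ + at → t = (0 − 7.50) / -2.4 = 3.12 s
v² = v₀² + 2aΔx → Δx = (0² − 7.50²)/(2·-2.4) = 11.7 m
Total time = 10.7 + 13.0 + 3.12 = 26.8 s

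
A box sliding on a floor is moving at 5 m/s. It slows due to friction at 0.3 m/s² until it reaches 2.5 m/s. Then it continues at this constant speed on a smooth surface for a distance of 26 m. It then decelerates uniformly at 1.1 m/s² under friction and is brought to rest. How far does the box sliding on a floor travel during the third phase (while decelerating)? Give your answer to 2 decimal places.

2.84 m

Phase 1 (decelerating): v₀ = 5.00 m/s, a = -0.3 m/s².
v = v₀ + at → t = (2.5 − 5.00) / -0.3 = 8.33 s
v² = v₀² + 2aΔx → Δx = (2.5² − 5.00²)/(2·-0.3) = 31.2 m

Phase 2 (constant speed): v₀ = 2.50 m/s, a = 0 m/s².
Constant speed: t = d/v = 26/2.50 = 10.4 s

Phase 3 (decelerating): v₀ = 2.50 m/s, a = -1.1 m/s².
v = v₀ + at → t = (0 − 2.50) / -1.1 = 2.27 s
v² = v₀² + 2aΔx → Δx = (0² − 2.50²)/(2·-1.1) = 2.84 m
Distance in phase 3 = 2.84 m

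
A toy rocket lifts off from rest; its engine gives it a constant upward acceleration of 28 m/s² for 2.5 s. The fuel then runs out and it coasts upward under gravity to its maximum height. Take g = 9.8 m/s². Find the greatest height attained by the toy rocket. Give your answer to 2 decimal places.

337.50 m

Phase 1 (powered ascent): v₀ = 0 m/s, a = 28 m/s².
v = v₀ + at = 0 + (28)(2.5) = 70.0 m/s
Δx = v₀t + ½at² = 0·2.5 + 0.5·28·2.5² = 87.5 m

Phase 2 (coasting upward): v₀ = 70.0 m/s, a = -9.8 m/s².
v = v₀ + at → t = (0 − 70.0) / -9.8 = 7.14 s
v² = v₀² + 2aΔx → Δx = (0² − 70.0²)/(2·-9.8) = 250 m
Maximum height = 87.5 + 250 = 338 m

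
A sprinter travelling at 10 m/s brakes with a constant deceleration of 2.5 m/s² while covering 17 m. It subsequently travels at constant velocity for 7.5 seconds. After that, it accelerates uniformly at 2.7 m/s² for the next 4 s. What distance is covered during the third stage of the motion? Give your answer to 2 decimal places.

37.09 m

Phase 1 (decelerating): v₀ = 10.0 m/s, a = -2.5 m/s².
v² = v₀² + 2aΔx = 10.0² + 2·-2.5·17 = 15.0 → v = 3.87 m/s
t = (v − v₀)/a = (3.87 − 10.0)/-2.5 = 2.45 s

Phase 2 (constant speed): v₀ = 3.87 m/s, a = 0 m/s².
v = v₀ + at = 3.87 + (0)(7.5) = 3.87 m/s
Δx = v₀t + ½at² = 3.87·7.5 + 0.5·0·7.5² = 29.0 m

Phase 3 (accelerating): v₀ = 3.87 m/s, a = 2.7 m/s².
v = v₀ + at = 3.87 + (2.7)(4) = 14.7 m/s
Δx = v₀t + ½at² = 3.87·4 + 0.5·2.7·4² = 37.1 m
Distance in phase 3 = 37.1 m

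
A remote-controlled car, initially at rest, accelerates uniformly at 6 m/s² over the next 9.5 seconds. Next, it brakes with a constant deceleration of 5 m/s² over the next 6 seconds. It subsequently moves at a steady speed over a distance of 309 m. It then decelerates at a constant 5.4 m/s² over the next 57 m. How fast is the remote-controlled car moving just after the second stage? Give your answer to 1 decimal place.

Phase 1 (accelerating): v₀ = 0 m/s, a = 6 m/s².
v = v₀ + at = 0 + (6)(9.5) = 57.0 m/s
Δx = v₀t + ½at² = 0·9.5 + 0.5·6·9.5² = 271 m

Phase 2 (decelerating): v₀ = 57.0 m/s, a = -5 m/s².
v = v₀ + at = 57.0 + (-5)(6) = 27.0 m/s
Δx = v₀t + ½at² = 57.0·6 + 0.5·-5·6² = 252 m
Speed at end of phase 2 = 27.0 m/s

27.0 m/s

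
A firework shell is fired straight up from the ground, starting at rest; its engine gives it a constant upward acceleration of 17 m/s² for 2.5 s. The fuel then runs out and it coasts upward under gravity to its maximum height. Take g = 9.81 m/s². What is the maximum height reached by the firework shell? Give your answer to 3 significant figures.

145 m

Phase 1 (powered ascent): v₀ = 0 m/s, a = 17 m/s².
v = v₀ + at = 0 + (17)(2.5) = 42.5 m/s
Δx = v₀t + ½at² = 0·2.5 + 0.5·17·2.5² = 53.1 m

Phase 2 (coasting upward): v₀ = 42.5 m/s, a = -9.81 m/s².
v = v₀ + at → t = (0 − 42.5) / -9.81 = 4.33 s
v² = v₀² + 2aΔx → Δx = (0² − 42.5²)/(2·-9.81) = 92.1 m
Maximum height = 53.1 + 92.1 = 145 m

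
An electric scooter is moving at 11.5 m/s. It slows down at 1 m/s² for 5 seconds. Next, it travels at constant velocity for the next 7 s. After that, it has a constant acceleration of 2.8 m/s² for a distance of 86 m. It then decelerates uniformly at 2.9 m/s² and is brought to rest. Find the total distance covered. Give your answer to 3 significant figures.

Phase 1 (decelerating): v₀ = 11.5 m/s, a = -1 m/s².
v = v₀ + at = 11.5 + (-1)(5) = 6.50 m/s
Δx = v₀t + ½at² = 11.5·5 + 0.5·-1·5² = 45.0 m

Phase 2 (constant speed): v₀ = 6.50 m/s, a = 0 m/s².
v = v₀ + at = 6.50 + (0)(7) = 6.50 m/s
Δx = v₀t + ½at² = 6.50·7 + 0.5·0·7² = 45.5 m

Phase 3 (accelerating): v₀ = 6.50 m/s, a = 2.8 m/s².
v² = v₀² + 2aΔx = 6.50² + 2·2.8·86 = 524 → v = 22.9 m/s
t = (v − v₀)/a = (22.9 − 6.50)/2.8 = 5.85 s

Phase 4 (decelerating): v₀ = 22.9 m/s, a = -2.9 m/s².
v = v₀ + at → t = (0 − 22.9) / -2.9 = 7.89 s
v² = v₀² + 2aΔx → Δx = (0² − 22.9²)/(2·-2.9) = 90.3 m
Total distance = 45.0 + 45.5 + 86.0 + 90.3 = 267 m

267 m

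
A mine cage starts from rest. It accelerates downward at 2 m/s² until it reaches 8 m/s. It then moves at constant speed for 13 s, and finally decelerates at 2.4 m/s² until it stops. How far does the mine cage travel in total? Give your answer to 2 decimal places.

133.33 m

Phase 1 (accelerating): v₀ = 0 m/s, a = 2 m/s².
v = v₀ + at → t = (8 − 0) / 2 = 4.00 s
v² = v₀² + 2aΔx → Δx = (8² − 0²)/(2·2) = 16.0 m

Phase 2 (constant speed): v₀ = 8.00 m/s, a = 0 m/s².
v = v₀ + at = 8.00 + (0)(13) = 8.00 m/s
Δx = v₀t + ½at² = 8.00·13 + 0.5·0·13² = 104 m

Phase 3 (decelerating): v₀ = 8.00 m/s, a = -2.4 m/s².
v = v₀ + at → t = (0 − 8.00) / -2.4 = 3.33 s
v² = v₀² + 2aΔx → Δx = (0² − 8.00²)/(2·-2.4) = 13.3 m
Total distance = 16.0 + 104 + 13.3 = 133 m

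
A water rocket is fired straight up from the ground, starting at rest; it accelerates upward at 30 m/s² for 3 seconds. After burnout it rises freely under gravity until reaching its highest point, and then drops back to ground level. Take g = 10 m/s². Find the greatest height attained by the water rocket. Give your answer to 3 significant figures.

540 m

Phase 1 (powered ascent): v₀ = 0 m/s, a = 30 m/s².
v = v₀ + at = 0 + (30)(3) = 90.0 m/s
Δx = v₀t + ½at² = 0·3 + 0.5·30·3² = 135 m

Phase 2 (coasting upward): v₀ = 90.0 m/s, a = -10 m/s².
v = v₀ + at → t = (0 − 90.0) / -10 = 9.00 s
v² = v₀² + 2aΔx → Δx = (0² − 90.0²)/(2·-10) = 405 m
Maximum height = 135 + 405 = 540 m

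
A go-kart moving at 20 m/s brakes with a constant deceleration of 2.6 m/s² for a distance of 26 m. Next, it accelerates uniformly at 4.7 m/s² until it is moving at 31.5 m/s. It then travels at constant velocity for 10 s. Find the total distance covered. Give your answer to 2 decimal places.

Phase 1 (decelerating): v₀ = 20.0 m/s, a = -2.6 m/s².
v² = v₀² + 2aΔx = 20.0² + 2·-2.6·26 = 265 → v = 16.3 m/s
t = (v − v₀)/a = (16.3 − 20.0)/-2.6 = 1.43 s

Phase 2 (accelerating): v₀ = 16.3 m/s, a = 4.7 m/s².
v = v₀ + at → t = (31.5 − 16.3) / 4.7 = 3.24 s
v² = v₀² + 2aΔx → Δx = (31.5² − 16.3²)/(2·4.7) = 77.4 m

Phase 3 (constant speed): v₀ = 31.5 m/s, a = 0 m/s².
v = v₀ + at = 31.5 + (0)(10) = 31.5 m/s
Δx = v₀t + ½at² = 31.5·10 + 0.5·0·10² = 315 m
Total distance = 26.0 + 77.4 + 315 = 418 m

418.39 m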